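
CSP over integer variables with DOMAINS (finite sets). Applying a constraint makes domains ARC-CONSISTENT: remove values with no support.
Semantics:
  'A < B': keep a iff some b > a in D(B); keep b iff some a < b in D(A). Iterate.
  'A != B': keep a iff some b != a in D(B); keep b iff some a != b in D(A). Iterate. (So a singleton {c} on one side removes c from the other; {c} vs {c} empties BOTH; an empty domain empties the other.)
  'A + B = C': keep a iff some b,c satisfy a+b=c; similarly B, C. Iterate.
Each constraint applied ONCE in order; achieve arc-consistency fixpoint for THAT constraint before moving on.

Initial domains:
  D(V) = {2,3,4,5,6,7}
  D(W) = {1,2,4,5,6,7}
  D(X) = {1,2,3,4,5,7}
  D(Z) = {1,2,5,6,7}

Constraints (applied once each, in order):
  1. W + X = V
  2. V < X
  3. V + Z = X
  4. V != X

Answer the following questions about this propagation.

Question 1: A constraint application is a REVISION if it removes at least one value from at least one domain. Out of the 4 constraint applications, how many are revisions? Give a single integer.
Answer: 3

Derivation:
Constraint 1 (W + X = V) on D(W)={1,2,4,5,6,7} D(X)={1,2,3,4,5,7} D(V)={2,3,4,5,6,7}: W {1,2,4,5,6,7}->{1,2,4,5,6}; X {1,2,3,4,5,7}->{1,2,3,4,5} => REVISION
Constraint 2 (V < X) on D(V)={2,3,4,5,6,7} D(X)={1,2,3,4,5}: V {2,3,4,5,6,7}->{2,3,4}; X {1,2,3,4,5}->{3,4,5} => REVISION
Constraint 3 (V + Z = X) on D(V)={2,3,4} D(Z)={1,2,5,6,7} D(X)={3,4,5}: Z {1,2,5,6,7}->{1,2} => REVISION
Constraint 4 (V != X) on D(V)={2,3,4} D(X)={3,4,5}: no change => not a revision
Total revisions = 3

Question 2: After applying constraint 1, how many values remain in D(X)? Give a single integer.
Answer: 5

Derivation:
Constraint 1 (W + X = V) on D(W)={1,2,4,5,6,7} D(X)={1,2,3,4,5,7} D(V)={2,3,4,5,6,7}: W {1,2,4,5,6,7}->{1,2,4,5,6}; X {1,2,3,4,5,7}->{1,2,3,4,5}
So after constraint 1: D(X)={1,2,3,4,5}, size = 5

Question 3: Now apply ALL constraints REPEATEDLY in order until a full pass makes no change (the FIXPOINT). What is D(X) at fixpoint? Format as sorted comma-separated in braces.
pass 0 (initial): D(X)={1,2,3,4,5,7}
pass 1: V {2,3,4,5,6,7}->{2,3,4}; W {1,2,4,5,6,7}->{1,2,4,5,6}; X {1,2,3,4,5,7}->{3,4,5}; Z {1,2,5,6,7}->{1,2}
pass 2: V {2,3,4}->{}; W {1,2,4,5,6}->{1}; X {3,4,5}->{}; Z {1,2}->{}
pass 3: W {1}->{}
pass 4: no change
Fixpoint after 4 passes: D(X) = {}

Answer: {}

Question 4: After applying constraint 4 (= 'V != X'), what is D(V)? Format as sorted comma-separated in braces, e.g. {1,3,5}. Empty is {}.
Constraint 1 (W + X = V) on D(W)={1,2,4,5,6,7} D(X)={1,2,3,4,5,7} D(V)={2,3,4,5,6,7}: W {1,2,4,5,6,7}->{1,2,4,5,6}; X {1,2,3,4,5,7}->{1,2,3,4,5}
Constraint 2 (V < X) on D(V)={2,3,4,5,6,7} D(X)={1,2,3,4,5}: V {2,3,4,5,6,7}->{2,3,4}; X {1,2,3,4,5}->{3,4,5}
Constraint 3 (V + Z = X) on D(V)={2,3,4} D(Z)={1,2,5,6,7} D(X)={3,4,5}: Z {1,2,5,6,7}->{1,2}
Constraint 4 (V != X) on D(V)={2,3,4} D(X)={3,4,5}: no change
So after constraint 4: D(V) = {2,3,4}

Answer: {2,3,4}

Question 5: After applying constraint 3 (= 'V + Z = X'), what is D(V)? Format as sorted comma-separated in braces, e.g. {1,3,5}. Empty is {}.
Answer: {2,3,4}

Derivation:
Constraint 1 (W + X = V) on D(W)={1,2,4,5,6,7} D(X)={1,2,3,4,5,7} D(V)={2,3,4,5,6,7}: W {1,2,4,5,6,7}->{1,2,4,5,6}; X {1,2,3,4,5,7}->{1,2,3,4,5}
Constraint 2 (V < X) on D(V)={2,3,4,5,6,7} D(X)={1,2,3,4,5}: V {2,3,4,5,6,7}->{2,3,4}; X {1,2,3,4,5}->{3,4,5}
Constraint 3 (V + Z = X) on D(V)={2,3,4} D(Z)={1,2,5,6,7} D(X)={3,4,5}: Z {1,2,5,6,7}->{1,2}
So after constraint 3: D(V) = {2,3,4}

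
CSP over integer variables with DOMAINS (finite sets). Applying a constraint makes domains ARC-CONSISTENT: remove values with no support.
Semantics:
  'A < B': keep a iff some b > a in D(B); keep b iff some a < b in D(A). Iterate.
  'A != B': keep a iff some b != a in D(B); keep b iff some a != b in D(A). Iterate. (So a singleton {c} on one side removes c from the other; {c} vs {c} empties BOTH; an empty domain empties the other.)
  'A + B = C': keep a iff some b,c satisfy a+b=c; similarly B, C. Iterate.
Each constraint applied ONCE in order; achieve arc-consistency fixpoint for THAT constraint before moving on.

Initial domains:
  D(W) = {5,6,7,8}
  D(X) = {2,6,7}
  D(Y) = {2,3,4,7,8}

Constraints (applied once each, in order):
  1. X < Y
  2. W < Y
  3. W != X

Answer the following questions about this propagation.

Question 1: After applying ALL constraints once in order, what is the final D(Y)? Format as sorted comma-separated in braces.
Constraint 1 (X < Y) on D(X)={2,6,7} D(Y)={2,3,4,7,8}: Y {2,3,4,7,8}->{3,4,7,8}
Constraint 2 (W < Y) on D(W)={5,6,7,8} D(Y)={3,4,7,8}: W {5,6,7,8}->{5,6,7}; Y {3,4,7,8}->{7,8}
Constraint 3 (W != X) on D(W)={5,6,7} D(X)={2,6,7}: no change
So after all 3 constraints: D(Y) = {7,8}

Answer: {7,8}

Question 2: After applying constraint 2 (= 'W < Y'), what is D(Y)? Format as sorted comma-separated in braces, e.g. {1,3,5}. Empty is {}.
Answer: {7,8}

Derivation:
Constraint 1 (X < Y) on D(X)={2,6,7} D(Y)={2,3,4,7,8}: Y {2,3,4,7,8}->{3,4,7,8}
Constraint 2 (W < Y) on D(W)={5,6,7,8} D(Y)={3,4,7,8}: W {5,6,7,8}->{5,6,7}; Y {3,4,7,8}->{7,8}
So after constraint 2: D(Y) = {7,8}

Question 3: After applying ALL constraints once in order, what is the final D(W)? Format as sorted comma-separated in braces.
Constraint 1 (X < Y) on D(X)={2,6,7} D(Y)={2,3,4,7,8}: Y {2,3,4,7,8}->{3,4,7,8}
Constraint 2 (W < Y) on D(W)={5,6,7,8} D(Y)={3,4,7,8}: W {5,6,7,8}->{5,6,7}; Y {3,4,7,8}->{7,8}
Constraint 3 (W != X) on D(W)={5,6,7} D(X)={2,6,7}: no change
So after all 3 constraints: D(W) = {5,6,7}

Answer: {5,6,7}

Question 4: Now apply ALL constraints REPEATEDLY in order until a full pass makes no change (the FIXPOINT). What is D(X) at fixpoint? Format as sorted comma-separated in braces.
Answer: {2,6,7}

Derivation:
pass 0 (initial): D(X)={2,6,7}
pass 1: W {5,6,7,8}->{5,6,7}; Y {2,3,4,7,8}->{7,8}
pass 2: no change
Fixpoint after 2 passes: D(X) = {2,6,7}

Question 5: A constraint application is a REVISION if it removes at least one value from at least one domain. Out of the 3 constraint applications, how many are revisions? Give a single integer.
Answer: 2

Derivation:
Constraint 1 (X < Y) on D(X)={2,6,7} D(Y)={2,3,4,7,8}: Y {2,3,4,7,8}->{3,4,7,8} => REVISION
Constraint 2 (W < Y) on D(W)={5,6,7,8} D(Y)={3,4,7,8}: W {5,6,7,8}->{5,6,7}; Y {3,4,7,8}->{7,8} => REVISION
Constraint 3 (W != X) on D(W)={5,6,7} D(X)={2,6,7}: no change => not a revision
Total revisions = 2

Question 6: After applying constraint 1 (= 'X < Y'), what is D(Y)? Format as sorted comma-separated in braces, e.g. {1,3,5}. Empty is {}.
Answer: {3,4,7,8}

Derivation:
Constraint 1 (X < Y) on D(X)={2,6,7} D(Y)={2,3,4,7,8}: Y {2,3,4,7,8}->{3,4,7,8}
So after constraint 1: D(Y) = {3,4,7,8}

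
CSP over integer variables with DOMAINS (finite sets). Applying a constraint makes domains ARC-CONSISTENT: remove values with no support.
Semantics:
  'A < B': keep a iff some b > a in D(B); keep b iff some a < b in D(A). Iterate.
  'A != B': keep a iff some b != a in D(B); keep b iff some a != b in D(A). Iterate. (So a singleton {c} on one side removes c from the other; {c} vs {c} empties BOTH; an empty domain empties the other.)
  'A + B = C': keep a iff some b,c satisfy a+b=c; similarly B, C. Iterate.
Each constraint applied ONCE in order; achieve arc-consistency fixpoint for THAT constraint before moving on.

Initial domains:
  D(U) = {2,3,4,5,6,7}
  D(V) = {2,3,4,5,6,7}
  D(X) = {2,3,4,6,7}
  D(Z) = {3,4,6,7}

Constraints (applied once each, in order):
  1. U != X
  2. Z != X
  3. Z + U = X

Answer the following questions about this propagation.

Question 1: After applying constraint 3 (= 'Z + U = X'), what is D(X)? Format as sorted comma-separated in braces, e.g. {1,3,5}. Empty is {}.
Answer: {6,7}

Derivation:
Constraint 1 (U != X) on D(U)={2,3,4,5,6,7} D(X)={2,3,4,6,7}: no change
Constraint 2 (Z != X) on D(Z)={3,4,6,7} D(X)={2,3,4,6,7}: no change
Constraint 3 (Z + U = X) on D(Z)={3,4,6,7} D(U)={2,3,4,5,6,7} D(X)={2,3,4,6,7}: Z {3,4,6,7}->{3,4}; U {2,3,4,5,6,7}->{2,3,4}; X {2,3,4,6,7}->{6,7}
So after constraint 3: D(X) = {6,7}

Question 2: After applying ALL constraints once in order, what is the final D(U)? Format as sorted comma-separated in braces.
Answer: {2,3,4}

Derivation:
Constraint 1 (U != X) on D(U)={2,3,4,5,6,7} D(X)={2,3,4,6,7}: no change
Constraint 2 (Z != X) on D(Z)={3,4,6,7} D(X)={2,3,4,6,7}: no change
Constraint 3 (Z + U = X) on D(Z)={3,4,6,7} D(U)={2,3,4,5,6,7} D(X)={2,3,4,6,7}: Z {3,4,6,7}->{3,4}; U {2,3,4,5,6,7}->{2,3,4}; X {2,3,4,6,7}->{6,7}
So after all 3 constraints: D(U) = {2,3,4}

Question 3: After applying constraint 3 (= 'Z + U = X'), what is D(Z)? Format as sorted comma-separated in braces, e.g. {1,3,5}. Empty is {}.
Constraint 1 (U != X) on D(U)={2,3,4,5,6,7} D(X)={2,3,4,6,7}: no change
Constraint 2 (Z != X) on D(Z)={3,4,6,7} D(X)={2,3,4,6,7}: no change
Constraint 3 (Z + U = X) on D(Z)={3,4,6,7} D(U)={2,3,4,5,6,7} D(X)={2,3,4,6,7}: Z {3,4,6,7}->{3,4}; U {2,3,4,5,6,7}->{2,3,4}; X {2,3,4,6,7}->{6,7}
So after constraint 3: D(Z) = {3,4}

Answer: {3,4}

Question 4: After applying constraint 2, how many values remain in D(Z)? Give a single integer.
Answer: 4

Derivation:
Constraint 1 (U != X) on D(U)={2,3,4,5,6,7} D(X)={2,3,4,6,7}: no change
Constraint 2 (Z != X) on D(Z)={3,4,6,7} D(X)={2,3,4,6,7}: no change
So after constraint 2: D(Z)={3,4,6,7}, size = 4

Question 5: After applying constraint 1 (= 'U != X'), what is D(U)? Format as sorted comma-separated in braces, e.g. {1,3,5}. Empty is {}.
Constraint 1 (U != X) on D(U)={2,3,4,5,6,7} D(X)={2,3,4,6,7}: no change
So after constraint 1: D(U) = {2,3,4,5,6,7}

Answer: {2,3,4,5,6,7}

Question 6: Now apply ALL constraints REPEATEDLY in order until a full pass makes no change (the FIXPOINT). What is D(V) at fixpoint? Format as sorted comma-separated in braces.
pass 0 (initial): D(V)={2,3,4,5,6,7}
pass 1: U {2,3,4,5,6,7}->{2,3,4}; X {2,3,4,6,7}->{6,7}; Z {3,4,6,7}->{3,4}
pass 2: no change
Fixpoint after 2 passes: D(V) = {2,3,4,5,6,7}

Answer: {2,3,4,5,6,7}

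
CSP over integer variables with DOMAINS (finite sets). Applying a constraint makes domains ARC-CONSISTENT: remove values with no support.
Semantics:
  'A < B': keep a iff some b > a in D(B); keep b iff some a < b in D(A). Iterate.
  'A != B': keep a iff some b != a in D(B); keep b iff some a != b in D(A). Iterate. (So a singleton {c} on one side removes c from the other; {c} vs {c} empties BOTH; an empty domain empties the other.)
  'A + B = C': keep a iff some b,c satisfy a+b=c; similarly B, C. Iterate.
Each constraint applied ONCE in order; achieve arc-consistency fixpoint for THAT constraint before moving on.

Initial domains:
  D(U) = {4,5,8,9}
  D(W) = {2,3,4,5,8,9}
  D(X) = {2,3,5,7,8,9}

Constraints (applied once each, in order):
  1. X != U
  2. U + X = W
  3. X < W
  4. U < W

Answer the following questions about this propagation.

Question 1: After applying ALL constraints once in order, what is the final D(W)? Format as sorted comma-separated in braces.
Answer: {8,9}

Derivation:
Constraint 1 (X != U) on D(X)={2,3,5,7,8,9} D(U)={4,5,8,9}: no change
Constraint 2 (U + X = W) on D(U)={4,5,8,9} D(X)={2,3,5,7,8,9} D(W)={2,3,4,5,8,9}: U {4,5,8,9}->{4,5}; X {2,3,5,7,8,9}->{3,5}; W {2,3,4,5,8,9}->{8,9}
Constraint 3 (X < W) on D(X)={3,5} D(W)={8,9}: no change
Constraint 4 (U < W) on D(U)={4,5} D(W)={8,9}: no change
So after all 4 constraints: D(W) = {8,9}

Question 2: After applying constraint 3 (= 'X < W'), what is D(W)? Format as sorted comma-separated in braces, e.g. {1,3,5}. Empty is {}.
Answer: {8,9}

Derivation:
Constraint 1 (X != U) on D(X)={2,3,5,7,8,9} D(U)={4,5,8,9}: no change
Constraint 2 (U + X = W) on D(U)={4,5,8,9} D(X)={2,3,5,7,8,9} D(W)={2,3,4,5,8,9}: U {4,5,8,9}->{4,5}; X {2,3,5,7,8,9}->{3,5}; W {2,3,4,5,8,9}->{8,9}
Constraint 3 (X < W) on D(X)={3,5} D(W)={8,9}: no change
So after constraint 3: D(W) = {8,9}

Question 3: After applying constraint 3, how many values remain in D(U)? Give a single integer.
Constraint 1 (X != U) on D(X)={2,3,5,7,8,9} D(U)={4,5,8,9}: no change
Constraint 2 (U + X = W) on D(U)={4,5,8,9} D(X)={2,3,5,7,8,9} D(W)={2,3,4,5,8,9}: U {4,5,8,9}->{4,5}; X {2,3,5,7,8,9}->{3,5}; W {2,3,4,5,8,9}->{8,9}
Constraint 3 (X < W) on D(X)={3,5} D(W)={8,9}: no change
So after constraint 3: D(U)={4,5}, size = 2

Answer: 2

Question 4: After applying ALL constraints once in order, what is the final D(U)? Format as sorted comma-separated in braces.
Constraint 1 (X != U) on D(X)={2,3,5,7,8,9} D(U)={4,5,8,9}: no change
Constraint 2 (U + X = W) on D(U)={4,5,8,9} D(X)={2,3,5,7,8,9} D(W)={2,3,4,5,8,9}: U {4,5,8,9}->{4,5}; X {2,3,5,7,8,9}->{3,5}; W {2,3,4,5,8,9}->{8,9}
Constraint 3 (X < W) on D(X)={3,5} D(W)={8,9}: no change
Constraint 4 (U < W) on D(U)={4,5} D(W)={8,9}: no change
So after all 4 constraints: D(U) = {4,5}

Answer: {4,5}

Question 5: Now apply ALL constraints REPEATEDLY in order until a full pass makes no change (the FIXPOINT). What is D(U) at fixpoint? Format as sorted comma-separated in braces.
Answer: {4,5}

Derivation:
pass 0 (initial): D(U)={4,5,8,9}
pass 1: U {4,5,8,9}->{4,5}; W {2,3,4,5,8,9}->{8,9}; X {2,3,5,7,8,9}->{3,5}
pass 2: no change
Fixpoint after 2 passes: D(U) = {4,5}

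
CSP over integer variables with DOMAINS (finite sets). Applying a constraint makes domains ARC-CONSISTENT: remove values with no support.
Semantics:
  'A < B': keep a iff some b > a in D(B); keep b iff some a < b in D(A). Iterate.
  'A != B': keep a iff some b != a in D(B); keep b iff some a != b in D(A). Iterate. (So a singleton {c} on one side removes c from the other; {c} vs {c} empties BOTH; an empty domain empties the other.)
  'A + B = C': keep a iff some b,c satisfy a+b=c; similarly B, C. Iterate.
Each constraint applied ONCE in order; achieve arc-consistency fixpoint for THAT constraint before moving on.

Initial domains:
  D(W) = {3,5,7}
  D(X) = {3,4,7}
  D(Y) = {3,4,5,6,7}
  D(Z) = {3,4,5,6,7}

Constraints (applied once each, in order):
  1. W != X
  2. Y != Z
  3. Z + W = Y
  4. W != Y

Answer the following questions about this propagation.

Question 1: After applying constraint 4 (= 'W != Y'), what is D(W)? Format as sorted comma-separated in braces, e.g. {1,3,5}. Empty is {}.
Constraint 1 (W != X) on D(W)={3,5,7} D(X)={3,4,7}: no change
Constraint 2 (Y != Z) on D(Y)={3,4,5,6,7} D(Z)={3,4,5,6,7}: no change
Constraint 3 (Z + W = Y) on D(Z)={3,4,5,6,7} D(W)={3,5,7} D(Y)={3,4,5,6,7}: Z {3,4,5,6,7}->{3,4}; W {3,5,7}->{3}; Y {3,4,5,6,7}->{6,7}
Constraint 4 (W != Y) on D(W)={3} D(Y)={6,7}: no change
So after constraint 4: D(W) = {3}

Answer: {3}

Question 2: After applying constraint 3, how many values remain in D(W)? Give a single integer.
Answer: 1

Derivation:
Constraint 1 (W != X) on D(W)={3,5,7} D(X)={3,4,7}: no change
Constraint 2 (Y != Z) on D(Y)={3,4,5,6,7} D(Z)={3,4,5,6,7}: no change
Constraint 3 (Z + W = Y) on D(Z)={3,4,5,6,7} D(W)={3,5,7} D(Y)={3,4,5,6,7}: Z {3,4,5,6,7}->{3,4}; W {3,5,7}->{3}; Y {3,4,5,6,7}->{6,7}
So after constraint 3: D(W)={3}, size = 1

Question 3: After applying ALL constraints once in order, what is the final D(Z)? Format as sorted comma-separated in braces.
Constraint 1 (W != X) on D(W)={3,5,7} D(X)={3,4,7}: no change
Constraint 2 (Y != Z) on D(Y)={3,4,5,6,7} D(Z)={3,4,5,6,7}: no change
Constraint 3 (Z + W = Y) on D(Z)={3,4,5,6,7} D(W)={3,5,7} D(Y)={3,4,5,6,7}: Z {3,4,5,6,7}->{3,4}; W {3,5,7}->{3}; Y {3,4,5,6,7}->{6,7}
Constraint 4 (W != Y) on D(W)={3} D(Y)={6,7}: no change
So after all 4 constraints: D(Z) = {3,4}

Answer: {3,4}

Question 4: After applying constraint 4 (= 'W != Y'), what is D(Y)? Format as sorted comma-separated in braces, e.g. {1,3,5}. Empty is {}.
Constraint 1 (W != X) on D(W)={3,5,7} D(X)={3,4,7}: no change
Constraint 2 (Y != Z) on D(Y)={3,4,5,6,7} D(Z)={3,4,5,6,7}: no change
Constraint 3 (Z + W = Y) on D(Z)={3,4,5,6,7} D(W)={3,5,7} D(Y)={3,4,5,6,7}: Z {3,4,5,6,7}->{3,4}; W {3,5,7}->{3}; Y {3,4,5,6,7}->{6,7}
Constraint 4 (W != Y) on D(W)={3} D(Y)={6,7}: no change
So after constraint 4: D(Y) = {6,7}

Answer: {6,7}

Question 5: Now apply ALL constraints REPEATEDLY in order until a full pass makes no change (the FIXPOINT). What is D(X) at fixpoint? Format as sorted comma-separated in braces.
Answer: {4,7}

Derivation:
pass 0 (initial): D(X)={3,4,7}
pass 1: W {3,5,7}->{3}; Y {3,4,5,6,7}->{6,7}; Z {3,4,5,6,7}->{3,4}
pass 2: X {3,4,7}->{4,7}
pass 3: no change
Fixpoint after 3 passes: D(X) = {4,7}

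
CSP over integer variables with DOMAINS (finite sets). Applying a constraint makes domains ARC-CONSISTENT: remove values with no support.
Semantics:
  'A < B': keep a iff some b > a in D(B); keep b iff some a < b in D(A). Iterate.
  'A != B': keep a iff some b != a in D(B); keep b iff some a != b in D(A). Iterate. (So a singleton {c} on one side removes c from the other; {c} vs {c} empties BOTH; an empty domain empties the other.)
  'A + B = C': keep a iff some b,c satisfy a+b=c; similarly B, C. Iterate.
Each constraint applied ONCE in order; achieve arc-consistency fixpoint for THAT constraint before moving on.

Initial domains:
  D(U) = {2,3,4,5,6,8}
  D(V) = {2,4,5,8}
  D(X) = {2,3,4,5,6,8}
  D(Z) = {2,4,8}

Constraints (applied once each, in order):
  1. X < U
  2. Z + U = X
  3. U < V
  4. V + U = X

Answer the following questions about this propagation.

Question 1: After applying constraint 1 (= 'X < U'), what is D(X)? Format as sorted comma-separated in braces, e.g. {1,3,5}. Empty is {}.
Answer: {2,3,4,5,6}

Derivation:
Constraint 1 (X < U) on D(X)={2,3,4,5,6,8} D(U)={2,3,4,5,6,8}: X {2,3,4,5,6,8}->{2,3,4,5,6}; U {2,3,4,5,6,8}->{3,4,5,6,8}
So after constraint 1: D(X) = {2,3,4,5,6}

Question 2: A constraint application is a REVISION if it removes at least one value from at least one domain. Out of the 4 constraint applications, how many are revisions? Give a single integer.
Constraint 1 (X < U) on D(X)={2,3,4,5,6,8} D(U)={2,3,4,5,6,8}: X {2,3,4,5,6,8}->{2,3,4,5,6}; U {2,3,4,5,6,8}->{3,4,5,6,8} => REVISION
Constraint 2 (Z + U = X) on D(Z)={2,4,8} D(U)={3,4,5,6,8} D(X)={2,3,4,5,6}: Z {2,4,8}->{2}; U {3,4,5,6,8}->{3,4}; X {2,3,4,5,6}->{5,6} => REVISION
Constraint 3 (U < V) on D(U)={3,4} D(V)={2,4,5,8}: V {2,4,5,8}->{4,5,8} => REVISION
Constraint 4 (V + U = X) on D(V)={4,5,8} D(U)={3,4} D(X)={5,6}: V {4,5,8}->{}; U {3,4}->{}; X {5,6}->{} => REVISION
Total revisions = 4

Answer: 4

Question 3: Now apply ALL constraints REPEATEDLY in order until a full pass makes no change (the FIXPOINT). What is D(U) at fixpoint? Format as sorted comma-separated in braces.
Answer: {}

Derivation:
pass 0 (initial): D(U)={2,3,4,5,6,8}
pass 1: U {2,3,4,5,6,8}->{}; V {2,4,5,8}->{}; X {2,3,4,5,6,8}->{}; Z {2,4,8}->{2}
pass 2: Z {2}->{}
pass 3: no change
Fixpoint after 3 passes: D(U) = {}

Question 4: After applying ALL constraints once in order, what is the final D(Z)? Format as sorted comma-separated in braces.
Answer: {2}

Derivation:
Constraint 1 (X < U) on D(X)={2,3,4,5,6,8} D(U)={2,3,4,5,6,8}: X {2,3,4,5,6,8}->{2,3,4,5,6}; U {2,3,4,5,6,8}->{3,4,5,6,8}
Constraint 2 (Z + U = X) on D(Z)={2,4,8} D(U)={3,4,5,6,8} D(X)={2,3,4,5,6}: Z {2,4,8}->{2}; U {3,4,5,6,8}->{3,4}; X {2,3,4,5,6}->{5,6}
Constraint 3 (U < V) on D(U)={3,4} D(V)={2,4,5,8}: V {2,4,5,8}->{4,5,8}
Constraint 4 (V + U = X) on D(V)={4,5,8} D(U)={3,4} D(X)={5,6}: V {4,5,8}->{}; U {3,4}->{}; X {5,6}->{}
So after all 4 constraints: D(Z) = {2}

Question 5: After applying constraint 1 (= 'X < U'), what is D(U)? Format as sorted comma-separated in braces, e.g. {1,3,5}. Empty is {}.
Constraint 1 (X < U) on D(X)={2,3,4,5,6,8} D(U)={2,3,4,5,6,8}: X {2,3,4,5,6,8}->{2,3,4,5,6}; U {2,3,4,5,6,8}->{3,4,5,6,8}
So after constraint 1: D(U) = {3,4,5,6,8}

Answer: {3,4,5,6,8}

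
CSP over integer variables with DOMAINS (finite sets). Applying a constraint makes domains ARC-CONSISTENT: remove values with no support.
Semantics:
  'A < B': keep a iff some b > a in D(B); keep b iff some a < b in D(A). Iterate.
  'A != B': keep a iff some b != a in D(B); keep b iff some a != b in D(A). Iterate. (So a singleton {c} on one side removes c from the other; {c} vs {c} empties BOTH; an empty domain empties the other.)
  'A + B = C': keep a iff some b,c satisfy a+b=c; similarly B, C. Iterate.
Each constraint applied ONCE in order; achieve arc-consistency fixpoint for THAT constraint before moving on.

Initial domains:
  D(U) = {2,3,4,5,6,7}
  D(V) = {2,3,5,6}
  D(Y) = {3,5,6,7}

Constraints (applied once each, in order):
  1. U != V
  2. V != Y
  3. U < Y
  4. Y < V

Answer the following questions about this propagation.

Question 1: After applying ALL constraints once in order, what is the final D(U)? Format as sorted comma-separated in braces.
Constraint 1 (U != V) on D(U)={2,3,4,5,6,7} D(V)={2,3,5,6}: no change
Constraint 2 (V != Y) on D(V)={2,3,5,6} D(Y)={3,5,6,7}: no change
Constraint 3 (U < Y) on D(U)={2,3,4,5,6,7} D(Y)={3,5,6,7}: U {2,3,4,5,6,7}->{2,3,4,5,6}
Constraint 4 (Y < V) on D(Y)={3,5,6,7} D(V)={2,3,5,6}: Y {3,5,6,7}->{3,5}; V {2,3,5,6}->{5,6}
So after all 4 constraints: D(U) = {2,3,4,5,6}

Answer: {2,3,4,5,6}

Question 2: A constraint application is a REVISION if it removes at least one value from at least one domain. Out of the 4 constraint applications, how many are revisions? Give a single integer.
Constraint 1 (U != V) on D(U)={2,3,4,5,6,7} D(V)={2,3,5,6}: no change => not a revision
Constraint 2 (V != Y) on D(V)={2,3,5,6} D(Y)={3,5,6,7}: no change => not a revision
Constraint 3 (U < Y) on D(U)={2,3,4,5,6,7} D(Y)={3,5,6,7}: U {2,3,4,5,6,7}->{2,3,4,5,6} => REVISION
Constraint 4 (Y < V) on D(Y)={3,5,6,7} D(V)={2,3,5,6}: Y {3,5,6,7}->{3,5}; V {2,3,5,6}->{5,6} => REVISION
Total revisions = 2

Answer: 2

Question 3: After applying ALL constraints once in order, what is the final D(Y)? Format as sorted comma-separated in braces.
Answer: {3,5}

Derivation:
Constraint 1 (U != V) on D(U)={2,3,4,5,6,7} D(V)={2,3,5,6}: no change
Constraint 2 (V != Y) on D(V)={2,3,5,6} D(Y)={3,5,6,7}: no change
Constraint 3 (U < Y) on D(U)={2,3,4,5,6,7} D(Y)={3,5,6,7}: U {2,3,4,5,6,7}->{2,3,4,5,6}
Constraint 4 (Y < V) on D(Y)={3,5,6,7} D(V)={2,3,5,6}: Y {3,5,6,7}->{3,5}; V {2,3,5,6}->{5,6}
So after all 4 constraints: D(Y) = {3,5}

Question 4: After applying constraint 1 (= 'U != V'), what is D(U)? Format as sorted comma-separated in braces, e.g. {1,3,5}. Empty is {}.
Answer: {2,3,4,5,6,7}

Derivation:
Constraint 1 (U != V) on D(U)={2,3,4,5,6,7} D(V)={2,3,5,6}: no change
So after constraint 1: D(U) = {2,3,4,5,6,7}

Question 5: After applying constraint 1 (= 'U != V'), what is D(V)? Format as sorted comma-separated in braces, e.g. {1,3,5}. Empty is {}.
Answer: {2,3,5,6}

Derivation:
Constraint 1 (U != V) on D(U)={2,3,4,5,6,7} D(V)={2,3,5,6}: no change
So after constraint 1: D(V) = {2,3,5,6}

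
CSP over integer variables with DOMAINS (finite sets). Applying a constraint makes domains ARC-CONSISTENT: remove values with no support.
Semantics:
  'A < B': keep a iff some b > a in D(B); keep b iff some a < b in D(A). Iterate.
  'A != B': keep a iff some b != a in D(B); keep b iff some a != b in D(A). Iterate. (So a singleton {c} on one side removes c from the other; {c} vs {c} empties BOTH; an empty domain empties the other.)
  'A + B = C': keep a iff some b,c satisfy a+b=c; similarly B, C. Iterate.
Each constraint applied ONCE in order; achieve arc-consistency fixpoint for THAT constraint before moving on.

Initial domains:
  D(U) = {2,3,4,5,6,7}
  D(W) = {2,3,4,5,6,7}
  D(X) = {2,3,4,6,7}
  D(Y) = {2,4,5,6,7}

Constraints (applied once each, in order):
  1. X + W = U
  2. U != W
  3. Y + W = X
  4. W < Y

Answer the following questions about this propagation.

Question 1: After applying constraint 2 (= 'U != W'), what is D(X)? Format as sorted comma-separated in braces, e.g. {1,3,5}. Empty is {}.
Answer: {2,3,4}

Derivation:
Constraint 1 (X + W = U) on D(X)={2,3,4,6,7} D(W)={2,3,4,5,6,7} D(U)={2,3,4,5,6,7}: X {2,3,4,6,7}->{2,3,4}; W {2,3,4,5,6,7}->{2,3,4,5}; U {2,3,4,5,6,7}->{4,5,6,7}
Constraint 2 (U != W) on D(U)={4,5,6,7} D(W)={2,3,4,5}: no change
So after constraint 2: D(X) = {2,3,4}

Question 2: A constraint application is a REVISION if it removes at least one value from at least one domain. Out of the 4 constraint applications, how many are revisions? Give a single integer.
Constraint 1 (X + W = U) on D(X)={2,3,4,6,7} D(W)={2,3,4,5,6,7} D(U)={2,3,4,5,6,7}: X {2,3,4,6,7}->{2,3,4}; W {2,3,4,5,6,7}->{2,3,4,5}; U {2,3,4,5,6,7}->{4,5,6,7} => REVISION
Constraint 2 (U != W) on D(U)={4,5,6,7} D(W)={2,3,4,5}: no change => not a revision
Constraint 3 (Y + W = X) on D(Y)={2,4,5,6,7} D(W)={2,3,4,5} D(X)={2,3,4}: Y {2,4,5,6,7}->{2}; W {2,3,4,5}->{2}; X {2,3,4}->{4} => REVISION
Constraint 4 (W < Y) on D(W)={2} D(Y)={2}: W {2}->{}; Y {2}->{} => REVISION
Total revisions = 3

Answer: 3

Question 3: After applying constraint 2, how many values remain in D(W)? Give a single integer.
Constraint 1 (X + W = U) on D(X)={2,3,4,6,7} D(W)={2,3,4,5,6,7} D(U)={2,3,4,5,6,7}: X {2,3,4,6,7}->{2,3,4}; W {2,3,4,5,6,7}->{2,3,4,5}; U {2,3,4,5,6,7}->{4,5,6,7}
Constraint 2 (U != W) on D(U)={4,5,6,7} D(W)={2,3,4,5}: no change
So after constraint 2: D(W)={2,3,4,5}, size = 4

Answer: 4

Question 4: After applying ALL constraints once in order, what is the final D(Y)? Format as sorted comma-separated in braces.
Answer: {}

Derivation:
Constraint 1 (X + W = U) on D(X)={2,3,4,6,7} D(W)={2,3,4,5,6,7} D(U)={2,3,4,5,6,7}: X {2,3,4,6,7}->{2,3,4}; W {2,3,4,5,6,7}->{2,3,4,5}; U {2,3,4,5,6,7}->{4,5,6,7}
Constraint 2 (U != W) on D(U)={4,5,6,7} D(W)={2,3,4,5}: no change
Constraint 3 (Y + W = X) on D(Y)={2,4,5,6,7} D(W)={2,3,4,5} D(X)={2,3,4}: Y {2,4,5,6,7}->{2}; W {2,3,4,5}->{2}; X {2,3,4}->{4}
Constraint 4 (W < Y) on D(W)={2} D(Y)={2}: W {2}->{}; Y {2}->{}
So after all 4 constraints: D(Y) = {}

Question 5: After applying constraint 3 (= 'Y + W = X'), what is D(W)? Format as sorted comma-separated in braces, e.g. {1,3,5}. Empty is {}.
Answer: {2}

Derivation:
Constraint 1 (X + W = U) on D(X)={2,3,4,6,7} D(W)={2,3,4,5,6,7} D(U)={2,3,4,5,6,7}: X {2,3,4,6,7}->{2,3,4}; W {2,3,4,5,6,7}->{2,3,4,5}; U {2,3,4,5,6,7}->{4,5,6,7}
Constraint 2 (U != W) on D(U)={4,5,6,7} D(W)={2,3,4,5}: no change
Constraint 3 (Y + W = X) on D(Y)={2,4,5,6,7} D(W)={2,3,4,5} D(X)={2,3,4}: Y {2,4,5,6,7}->{2}; W {2,3,4,5}->{2}; X {2,3,4}->{4}
So after constraint 3: D(W) = {2}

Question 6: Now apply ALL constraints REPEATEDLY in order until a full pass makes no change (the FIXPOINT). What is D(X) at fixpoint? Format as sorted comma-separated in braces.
pass 0 (initial): D(X)={2,3,4,6,7}
pass 1: U {2,3,4,5,6,7}->{4,5,6,7}; W {2,3,4,5,6,7}->{}; X {2,3,4,6,7}->{4}; Y {2,4,5,6,7}->{}
pass 2: U {4,5,6,7}->{}; X {4}->{}
pass 3: no change
Fixpoint after 3 passes: D(X) = {}

Answer: {}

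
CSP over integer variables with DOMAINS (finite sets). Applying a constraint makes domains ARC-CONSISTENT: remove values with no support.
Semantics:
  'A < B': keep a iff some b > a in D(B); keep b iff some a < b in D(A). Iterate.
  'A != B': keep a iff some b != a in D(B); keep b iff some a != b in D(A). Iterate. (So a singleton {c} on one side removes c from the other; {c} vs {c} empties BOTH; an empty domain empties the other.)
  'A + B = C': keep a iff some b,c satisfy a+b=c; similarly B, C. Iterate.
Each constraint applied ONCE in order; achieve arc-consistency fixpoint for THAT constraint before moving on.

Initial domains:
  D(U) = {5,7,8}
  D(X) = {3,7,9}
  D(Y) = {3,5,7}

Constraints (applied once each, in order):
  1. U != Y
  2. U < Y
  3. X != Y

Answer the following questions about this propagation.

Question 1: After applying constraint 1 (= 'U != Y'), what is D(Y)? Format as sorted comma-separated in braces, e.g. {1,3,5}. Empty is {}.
Answer: {3,5,7}

Derivation:
Constraint 1 (U != Y) on D(U)={5,7,8} D(Y)={3,5,7}: no change
So after constraint 1: D(Y) = {3,5,7}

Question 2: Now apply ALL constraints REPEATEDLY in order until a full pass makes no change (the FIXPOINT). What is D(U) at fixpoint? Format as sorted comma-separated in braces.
pass 0 (initial): D(U)={5,7,8}
pass 1: U {5,7,8}->{5}; X {3,7,9}->{3,9}; Y {3,5,7}->{7}
pass 2: no change
Fixpoint after 2 passes: D(U) = {5}

Answer: {5}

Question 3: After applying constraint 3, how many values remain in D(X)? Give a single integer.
Answer: 2

Derivation:
Constraint 1 (U != Y) on D(U)={5,7,8} D(Y)={3,5,7}: no change
Constraint 2 (U < Y) on D(U)={5,7,8} D(Y)={3,5,7}: U {5,7,8}->{5}; Y {3,5,7}->{7}
Constraint 3 (X != Y) on D(X)={3,7,9} D(Y)={7}: X {3,7,9}->{3,9}
So after constraint 3: D(X)={3,9}, size = 2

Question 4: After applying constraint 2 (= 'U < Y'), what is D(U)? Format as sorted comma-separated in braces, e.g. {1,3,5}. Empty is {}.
Constraint 1 (U != Y) on D(U)={5,7,8} D(Y)={3,5,7}: no change
Constraint 2 (U < Y) on D(U)={5,7,8} D(Y)={3,5,7}: U {5,7,8}->{5}; Y {3,5,7}->{7}
So after constraint 2: D(U) = {5}

Answer: {5}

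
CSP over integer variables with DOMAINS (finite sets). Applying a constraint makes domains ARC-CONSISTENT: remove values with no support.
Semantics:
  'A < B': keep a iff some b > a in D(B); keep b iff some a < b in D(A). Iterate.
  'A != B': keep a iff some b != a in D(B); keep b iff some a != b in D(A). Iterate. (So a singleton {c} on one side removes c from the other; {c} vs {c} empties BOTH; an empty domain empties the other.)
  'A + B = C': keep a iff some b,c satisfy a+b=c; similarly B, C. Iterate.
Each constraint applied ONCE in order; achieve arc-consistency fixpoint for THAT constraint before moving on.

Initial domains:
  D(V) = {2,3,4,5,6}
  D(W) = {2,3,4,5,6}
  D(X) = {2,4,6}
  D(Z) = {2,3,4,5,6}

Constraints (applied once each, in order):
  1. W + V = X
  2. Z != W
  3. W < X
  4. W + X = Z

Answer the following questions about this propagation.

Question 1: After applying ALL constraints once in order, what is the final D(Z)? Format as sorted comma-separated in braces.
Constraint 1 (W + V = X) on D(W)={2,3,4,5,6} D(V)={2,3,4,5,6} D(X)={2,4,6}: W {2,3,4,5,6}->{2,3,4}; V {2,3,4,5,6}->{2,3,4}; X {2,4,6}->{4,6}
Constraint 2 (Z != W) on D(Z)={2,3,4,5,6} D(W)={2,3,4}: no change
Constraint 3 (W < X) on D(W)={2,3,4} D(X)={4,6}: no change
Constraint 4 (W + X = Z) on D(W)={2,3,4} D(X)={4,6} D(Z)={2,3,4,5,6}: W {2,3,4}->{2}; X {4,6}->{4}; Z {2,3,4,5,6}->{6}
So after all 4 constraints: D(Z) = {6}

Answer: {6}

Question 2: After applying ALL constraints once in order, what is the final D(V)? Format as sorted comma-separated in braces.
Constraint 1 (W + V = X) on D(W)={2,3,4,5,6} D(V)={2,3,4,5,6} D(X)={2,4,6}: W {2,3,4,5,6}->{2,3,4}; V {2,3,4,5,6}->{2,3,4}; X {2,4,6}->{4,6}
Constraint 2 (Z != W) on D(Z)={2,3,4,5,6} D(W)={2,3,4}: no change
Constraint 3 (W < X) on D(W)={2,3,4} D(X)={4,6}: no change
Constraint 4 (W + X = Z) on D(W)={2,3,4} D(X)={4,6} D(Z)={2,3,4,5,6}: W {2,3,4}->{2}; X {4,6}->{4}; Z {2,3,4,5,6}->{6}
So after all 4 constraints: D(V) = {2,3,4}

Answer: {2,3,4}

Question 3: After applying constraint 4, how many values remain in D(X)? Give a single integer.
Constraint 1 (W + V = X) on D(W)={2,3,4,5,6} D(V)={2,3,4,5,6} D(X)={2,4,6}: W {2,3,4,5,6}->{2,3,4}; V {2,3,4,5,6}->{2,3,4}; X {2,4,6}->{4,6}
Constraint 2 (Z != W) on D(Z)={2,3,4,5,6} D(W)={2,3,4}: no change
Constraint 3 (W < X) on D(W)={2,3,4} D(X)={4,6}: no change
Constraint 4 (W + X = Z) on D(W)={2,3,4} D(X)={4,6} D(Z)={2,3,4,5,6}: W {2,3,4}->{2}; X {4,6}->{4}; Z {2,3,4,5,6}->{6}
So after constraint 4: D(X)={4}, size = 1

Answer: 1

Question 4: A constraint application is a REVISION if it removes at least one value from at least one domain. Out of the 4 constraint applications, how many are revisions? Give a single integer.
Constraint 1 (W + V = X) on D(W)={2,3,4,5,6} D(V)={2,3,4,5,6} D(X)={2,4,6}: W {2,3,4,5,6}->{2,3,4}; V {2,3,4,5,6}->{2,3,4}; X {2,4,6}->{4,6} => REVISION
Constraint 2 (Z != W) on D(Z)={2,3,4,5,6} D(W)={2,3,4}: no change => not a revision
Constraint 3 (W < X) on D(W)={2,3,4} D(X)={4,6}: no change => not a revision
Constraint 4 (W + X = Z) on D(W)={2,3,4} D(X)={4,6} D(Z)={2,3,4,5,6}: W {2,3,4}->{2}; X {4,6}->{4}; Z {2,3,4,5,6}->{6} => REVISION
Total revisions = 2

Answer: 2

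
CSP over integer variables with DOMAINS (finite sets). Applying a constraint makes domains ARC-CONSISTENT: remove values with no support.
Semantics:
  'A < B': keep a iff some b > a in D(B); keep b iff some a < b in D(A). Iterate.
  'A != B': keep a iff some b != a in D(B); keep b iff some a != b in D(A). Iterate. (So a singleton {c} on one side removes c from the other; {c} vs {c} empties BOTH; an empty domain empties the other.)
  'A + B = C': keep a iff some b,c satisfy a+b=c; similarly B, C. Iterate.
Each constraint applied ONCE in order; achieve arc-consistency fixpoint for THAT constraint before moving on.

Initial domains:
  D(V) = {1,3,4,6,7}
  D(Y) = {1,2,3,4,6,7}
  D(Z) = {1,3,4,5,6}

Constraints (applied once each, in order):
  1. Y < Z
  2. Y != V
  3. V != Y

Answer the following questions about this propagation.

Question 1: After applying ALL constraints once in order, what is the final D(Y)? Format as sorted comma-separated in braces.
Answer: {1,2,3,4}

Derivation:
Constraint 1 (Y < Z) on D(Y)={1,2,3,4,6,7} D(Z)={1,3,4,5,6}: Y {1,2,3,4,6,7}->{1,2,3,4}; Z {1,3,4,5,6}->{3,4,5,6}
Constraint 2 (Y != V) on D(Y)={1,2,3,4} D(V)={1,3,4,6,7}: no change
Constraint 3 (V != Y) on D(V)={1,3,4,6,7} D(Y)={1,2,3,4}: no change
So after all 3 constraints: D(Y) = {1,2,3,4}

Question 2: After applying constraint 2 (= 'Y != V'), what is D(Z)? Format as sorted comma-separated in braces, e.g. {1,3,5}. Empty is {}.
Answer: {3,4,5,6}

Derivation:
Constraint 1 (Y < Z) on D(Y)={1,2,3,4,6,7} D(Z)={1,3,4,5,6}: Y {1,2,3,4,6,7}->{1,2,3,4}; Z {1,3,4,5,6}->{3,4,5,6}
Constraint 2 (Y != V) on D(Y)={1,2,3,4} D(V)={1,3,4,6,7}: no change
So after constraint 2: D(Z) = {3,4,5,6}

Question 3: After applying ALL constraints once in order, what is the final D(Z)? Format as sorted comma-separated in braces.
Constraint 1 (Y < Z) on D(Y)={1,2,3,4,6,7} D(Z)={1,3,4,5,6}: Y {1,2,3,4,6,7}->{1,2,3,4}; Z {1,3,4,5,6}->{3,4,5,6}
Constraint 2 (Y != V) on D(Y)={1,2,3,4} D(V)={1,3,4,6,7}: no change
Constraint 3 (V != Y) on D(V)={1,3,4,6,7} D(Y)={1,2,3,4}: no change
So after all 3 constraints: D(Z) = {3,4,5,6}

Answer: {3,4,5,6}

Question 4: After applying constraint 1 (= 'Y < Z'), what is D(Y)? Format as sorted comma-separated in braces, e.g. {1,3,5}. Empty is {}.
Answer: {1,2,3,4}

Derivation:
Constraint 1 (Y < Z) on D(Y)={1,2,3,4,6,7} D(Z)={1,3,4,5,6}: Y {1,2,3,4,6,7}->{1,2,3,4}; Z {1,3,4,5,6}->{3,4,5,6}
So after constraint 1: D(Y) = {1,2,3,4}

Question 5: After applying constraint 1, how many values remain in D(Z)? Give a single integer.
Constraint 1 (Y < Z) on D(Y)={1,2,3,4,6,7} D(Z)={1,3,4,5,6}: Y {1,2,3,4,6,7}->{1,2,3,4}; Z {1,3,4,5,6}->{3,4,5,6}
So after constraint 1: D(Z)={3,4,5,6}, size = 4

Answer: 4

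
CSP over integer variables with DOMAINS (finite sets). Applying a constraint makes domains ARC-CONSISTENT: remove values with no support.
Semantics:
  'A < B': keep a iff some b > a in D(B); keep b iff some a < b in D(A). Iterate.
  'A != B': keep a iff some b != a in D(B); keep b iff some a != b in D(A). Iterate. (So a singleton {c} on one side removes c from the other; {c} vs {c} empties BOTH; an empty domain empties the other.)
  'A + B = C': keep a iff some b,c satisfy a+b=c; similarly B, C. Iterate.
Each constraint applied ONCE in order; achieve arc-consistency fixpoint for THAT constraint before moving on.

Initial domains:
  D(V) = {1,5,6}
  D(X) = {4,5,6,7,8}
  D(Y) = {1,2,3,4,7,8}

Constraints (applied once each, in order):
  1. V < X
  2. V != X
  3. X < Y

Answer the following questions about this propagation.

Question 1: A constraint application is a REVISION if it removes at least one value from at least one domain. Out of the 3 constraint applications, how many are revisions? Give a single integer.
Constraint 1 (V < X) on D(V)={1,5,6} D(X)={4,5,6,7,8}: no change => not a revision
Constraint 2 (V != X) on D(V)={1,5,6} D(X)={4,5,6,7,8}: no change => not a revision
Constraint 3 (X < Y) on D(X)={4,5,6,7,8} D(Y)={1,2,3,4,7,8}: X {4,5,6,7,8}->{4,5,6,7}; Y {1,2,3,4,7,8}->{7,8} => REVISION
Total revisions = 1

Answer: 1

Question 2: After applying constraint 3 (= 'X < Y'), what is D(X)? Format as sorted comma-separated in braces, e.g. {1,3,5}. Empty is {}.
Answer: {4,5,6,7}

Derivation:
Constraint 1 (V < X) on D(V)={1,5,6} D(X)={4,5,6,7,8}: no change
Constraint 2 (V != X) on D(V)={1,5,6} D(X)={4,5,6,7,8}: no change
Constraint 3 (X < Y) on D(X)={4,5,6,7,8} D(Y)={1,2,3,4,7,8}: X {4,5,6,7,8}->{4,5,6,7}; Y {1,2,3,4,7,8}->{7,8}
So after constraint 3: D(X) = {4,5,6,7}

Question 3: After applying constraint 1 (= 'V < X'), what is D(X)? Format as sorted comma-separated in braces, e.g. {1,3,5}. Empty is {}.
Answer: {4,5,6,7,8}

Derivation:
Constraint 1 (V < X) on D(V)={1,5,6} D(X)={4,5,6,7,8}: no change
So after constraint 1: D(X) = {4,5,6,7,8}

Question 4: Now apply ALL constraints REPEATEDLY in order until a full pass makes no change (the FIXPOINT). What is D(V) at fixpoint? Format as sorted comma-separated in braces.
Answer: {1,5,6}

Derivation:
pass 0 (initial): D(V)={1,5,6}
pass 1: X {4,5,6,7,8}->{4,5,6,7}; Y {1,2,3,4,7,8}->{7,8}
pass 2: no change
Fixpoint after 2 passes: D(V) = {1,5,6}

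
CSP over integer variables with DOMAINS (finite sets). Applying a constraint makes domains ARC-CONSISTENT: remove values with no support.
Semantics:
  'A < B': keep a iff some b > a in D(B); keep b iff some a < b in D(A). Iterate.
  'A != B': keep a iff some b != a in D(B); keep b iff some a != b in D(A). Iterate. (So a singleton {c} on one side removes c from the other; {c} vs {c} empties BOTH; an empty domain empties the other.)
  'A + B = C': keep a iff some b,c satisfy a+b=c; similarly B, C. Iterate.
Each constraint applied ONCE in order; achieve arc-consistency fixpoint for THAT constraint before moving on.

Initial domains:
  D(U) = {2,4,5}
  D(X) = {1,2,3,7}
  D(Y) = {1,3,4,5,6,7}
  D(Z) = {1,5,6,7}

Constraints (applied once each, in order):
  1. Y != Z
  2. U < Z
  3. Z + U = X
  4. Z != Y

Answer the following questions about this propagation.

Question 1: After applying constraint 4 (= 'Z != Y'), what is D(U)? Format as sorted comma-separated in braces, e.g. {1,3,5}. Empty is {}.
Constraint 1 (Y != Z) on D(Y)={1,3,4,5,6,7} D(Z)={1,5,6,7}: no change
Constraint 2 (U < Z) on D(U)={2,4,5} D(Z)={1,5,6,7}: Z {1,5,6,7}->{5,6,7}
Constraint 3 (Z + U = X) on D(Z)={5,6,7} D(U)={2,4,5} D(X)={1,2,3,7}: Z {5,6,7}->{5}; U {2,4,5}->{2}; X {1,2,3,7}->{7}
Constraint 4 (Z != Y) on D(Z)={5} D(Y)={1,3,4,5,6,7}: Y {1,3,4,5,6,7}->{1,3,4,6,7}
So after constraint 4: D(U) = {2}

Answer: {2}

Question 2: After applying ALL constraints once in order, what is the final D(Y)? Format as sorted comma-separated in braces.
Constraint 1 (Y != Z) on D(Y)={1,3,4,5,6,7} D(Z)={1,5,6,7}: no change
Constraint 2 (U < Z) on D(U)={2,4,5} D(Z)={1,5,6,7}: Z {1,5,6,7}->{5,6,7}
Constraint 3 (Z + U = X) on D(Z)={5,6,7} D(U)={2,4,5} D(X)={1,2,3,7}: Z {5,6,7}->{5}; U {2,4,5}->{2}; X {1,2,3,7}->{7}
Constraint 4 (Z != Y) on D(Z)={5} D(Y)={1,3,4,5,6,7}: Y {1,3,4,5,6,7}->{1,3,4,6,7}
So after all 4 constraints: D(Y) = {1,3,4,6,7}

Answer: {1,3,4,6,7}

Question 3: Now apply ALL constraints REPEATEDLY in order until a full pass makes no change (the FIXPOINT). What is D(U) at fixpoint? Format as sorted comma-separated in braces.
Answer: {2}

Derivation:
pass 0 (initial): D(U)={2,4,5}
pass 1: U {2,4,5}->{2}; X {1,2,3,7}->{7}; Y {1,3,4,5,6,7}->{1,3,4,6,7}; Z {1,5,6,7}->{5}
pass 2: no change
Fixpoint after 2 passes: D(U) = {2}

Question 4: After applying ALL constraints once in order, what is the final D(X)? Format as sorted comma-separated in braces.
Constraint 1 (Y != Z) on D(Y)={1,3,4,5,6,7} D(Z)={1,5,6,7}: no change
Constraint 2 (U < Z) on D(U)={2,4,5} D(Z)={1,5,6,7}: Z {1,5,6,7}->{5,6,7}
Constraint 3 (Z + U = X) on D(Z)={5,6,7} D(U)={2,4,5} D(X)={1,2,3,7}: Z {5,6,7}->{5}; U {2,4,5}->{2}; X {1,2,3,7}->{7}
Constraint 4 (Z != Y) on D(Z)={5} D(Y)={1,3,4,5,6,7}: Y {1,3,4,5,6,7}->{1,3,4,6,7}
So after all 4 constraints: D(X) = {7}

Answer: {7}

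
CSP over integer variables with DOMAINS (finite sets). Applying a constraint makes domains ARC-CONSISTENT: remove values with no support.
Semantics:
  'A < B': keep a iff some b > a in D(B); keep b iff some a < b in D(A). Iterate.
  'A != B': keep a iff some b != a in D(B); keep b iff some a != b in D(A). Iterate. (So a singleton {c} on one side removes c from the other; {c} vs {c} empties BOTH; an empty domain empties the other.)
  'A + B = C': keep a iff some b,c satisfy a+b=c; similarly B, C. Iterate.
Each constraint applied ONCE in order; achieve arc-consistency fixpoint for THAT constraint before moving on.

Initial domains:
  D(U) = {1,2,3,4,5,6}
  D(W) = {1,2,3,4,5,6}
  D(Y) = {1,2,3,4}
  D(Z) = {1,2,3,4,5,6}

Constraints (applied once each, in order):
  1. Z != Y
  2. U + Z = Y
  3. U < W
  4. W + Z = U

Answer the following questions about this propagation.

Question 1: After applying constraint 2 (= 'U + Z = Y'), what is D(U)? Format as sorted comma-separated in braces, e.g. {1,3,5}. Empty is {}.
Answer: {1,2,3}

Derivation:
Constraint 1 (Z != Y) on D(Z)={1,2,3,4,5,6} D(Y)={1,2,3,4}: no change
Constraint 2 (U + Z = Y) on D(U)={1,2,3,4,5,6} D(Z)={1,2,3,4,5,6} D(Y)={1,2,3,4}: U {1,2,3,4,5,6}->{1,2,3}; Z {1,2,3,4,5,6}->{1,2,3}; Y {1,2,3,4}->{2,3,4}
So after constraint 2: D(U) = {1,2,3}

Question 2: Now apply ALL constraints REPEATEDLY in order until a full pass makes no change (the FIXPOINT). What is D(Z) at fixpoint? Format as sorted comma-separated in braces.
pass 0 (initial): D(Z)={1,2,3,4,5,6}
pass 1: U {1,2,3,4,5,6}->{3}; W {1,2,3,4,5,6}->{2}; Y {1,2,3,4}->{2,3,4}; Z {1,2,3,4,5,6}->{1}
pass 2: U {3}->{}; W {2}->{}; Y {2,3,4}->{4}; Z {1}->{}
pass 3: Y {4}->{}
pass 4: no change
Fixpoint after 4 passes: D(Z) = {}

Answer: {}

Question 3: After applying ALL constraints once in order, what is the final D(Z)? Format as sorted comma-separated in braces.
Constraint 1 (Z != Y) on D(Z)={1,2,3,4,5,6} D(Y)={1,2,3,4}: no change
Constraint 2 (U + Z = Y) on D(U)={1,2,3,4,5,6} D(Z)={1,2,3,4,5,6} D(Y)={1,2,3,4}: U {1,2,3,4,5,6}->{1,2,3}; Z {1,2,3,4,5,6}->{1,2,3}; Y {1,2,3,4}->{2,3,4}
Constraint 3 (U < W) on D(U)={1,2,3} D(W)={1,2,3,4,5,6}: W {1,2,3,4,5,6}->{2,3,4,5,6}
Constraint 4 (W + Z = U) on D(W)={2,3,4,5,6} D(Z)={1,2,3} D(U)={1,2,3}: W {2,3,4,5,6}->{2}; Z {1,2,3}->{1}; U {1,2,3}->{3}
So after all 4 constraints: D(Z) = {1}

Answer: {1}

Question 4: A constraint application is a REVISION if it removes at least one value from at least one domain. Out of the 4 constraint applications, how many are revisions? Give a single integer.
Answer: 3

Derivation:
Constraint 1 (Z != Y) on D(Z)={1,2,3,4,5,6} D(Y)={1,2,3,4}: no change => not a revision
Constraint 2 (U + Z = Y) on D(U)={1,2,3,4,5,6} D(Z)={1,2,3,4,5,6} D(Y)={1,2,3,4}: U {1,2,3,4,5,6}->{1,2,3}; Z {1,2,3,4,5,6}->{1,2,3}; Y {1,2,3,4}->{2,3,4} => REVISION
Constraint 3 (U < W) on D(U)={1,2,3} D(W)={1,2,3,4,5,6}: W {1,2,3,4,5,6}->{2,3,4,5,6} => REVISION
Constraint 4 (W + Z = U) on D(W)={2,3,4,5,6} D(Z)={1,2,3} D(U)={1,2,3}: W {2,3,4,5,6}->{2}; Z {1,2,3}->{1}; U {1,2,3}->{3} => REVISION
Total revisions = 3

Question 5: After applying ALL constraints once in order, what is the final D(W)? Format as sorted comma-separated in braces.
Constraint 1 (Z != Y) on D(Z)={1,2,3,4,5,6} D(Y)={1,2,3,4}: no change
Constraint 2 (U + Z = Y) on D(U)={1,2,3,4,5,6} D(Z)={1,2,3,4,5,6} D(Y)={1,2,3,4}: U {1,2,3,4,5,6}->{1,2,3}; Z {1,2,3,4,5,6}->{1,2,3}; Y {1,2,3,4}->{2,3,4}
Constraint 3 (U < W) on D(U)={1,2,3} D(W)={1,2,3,4,5,6}: W {1,2,3,4,5,6}->{2,3,4,5,6}
Constraint 4 (W + Z = U) on D(W)={2,3,4,5,6} D(Z)={1,2,3} D(U)={1,2,3}: W {2,3,4,5,6}->{2}; Z {1,2,3}->{1}; U {1,2,3}->{3}
So after all 4 constraints: D(W) = {2}

Answer: {2}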